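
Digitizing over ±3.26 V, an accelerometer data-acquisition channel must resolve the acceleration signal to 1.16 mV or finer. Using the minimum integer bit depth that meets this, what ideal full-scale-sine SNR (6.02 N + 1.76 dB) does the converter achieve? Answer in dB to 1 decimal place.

80.0 dB

Full-scale range = 3.26 V − (-3.26 V) = 6.52 V.
Need 2^N ≥ 6.52 V / 1.16 mV = 5621 → N_min = 13.
SNR = 6.02 × 13 + 1.76 = 80.02 dB.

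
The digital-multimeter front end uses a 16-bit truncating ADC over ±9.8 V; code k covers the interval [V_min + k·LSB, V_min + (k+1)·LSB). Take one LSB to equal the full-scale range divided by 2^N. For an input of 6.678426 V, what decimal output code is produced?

55098

Span: 9.8 V − (-9.8 V) = 19.6 V. LSB = 19.6 V / 2^16 ≈ 299.1 µV.
code = ⌊(V_in − V_min)/LSB⌋ = ⌊(V_in − V_min) × 2^16 / range⌋
     = ⌊(6.678426 − (-9.8)) × 65536 / 19.6⌋ = ⌊16.478426 × 65536/19.6⌋
     = ⌊55098.476⌋ = 55098.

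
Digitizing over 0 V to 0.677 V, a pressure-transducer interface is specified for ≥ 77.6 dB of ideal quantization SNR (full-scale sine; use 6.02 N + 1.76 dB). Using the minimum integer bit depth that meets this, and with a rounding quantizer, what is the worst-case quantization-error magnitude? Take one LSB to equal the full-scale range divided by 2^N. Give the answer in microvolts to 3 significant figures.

Span = 0.677 V.
N ≥ (77.6 − 1.76)/6.02 = 12.598 → N_min = 13.
LSB = 0.677 V / 2^13 = 82.642 µV.
Max error for round-to-nearest is LSB/2 = 41.3 µV.

41.3 µV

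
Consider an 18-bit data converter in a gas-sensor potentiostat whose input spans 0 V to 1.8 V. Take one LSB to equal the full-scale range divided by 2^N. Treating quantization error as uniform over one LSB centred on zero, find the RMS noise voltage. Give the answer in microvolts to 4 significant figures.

1.982 µV

V_FS = 1.8 V.
One LSB is 1.8 V / 262144 = 6.86646 µV.
σ_q = LSB/√12 = 6.86646 µV/3.4641 = 1.982 µV.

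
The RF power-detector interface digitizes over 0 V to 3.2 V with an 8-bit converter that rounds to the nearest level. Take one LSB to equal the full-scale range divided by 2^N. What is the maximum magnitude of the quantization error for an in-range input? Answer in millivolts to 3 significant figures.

6.25 mV

Full-scale range = 3.2 V.
One LSB is 3.2 V / 256 = 12.500 mV.
Worst-case error for round-to-nearest is half an LSB: 6.25 mV.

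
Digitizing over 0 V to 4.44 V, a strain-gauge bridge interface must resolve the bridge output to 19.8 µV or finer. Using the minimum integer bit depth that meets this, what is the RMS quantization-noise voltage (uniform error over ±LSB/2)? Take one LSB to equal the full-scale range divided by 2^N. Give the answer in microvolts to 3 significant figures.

4.89 µV

Span = 4.44 V.
Need 2^N ≥ 4.44 V / 19.8 µV = 224200 → N_min = 18.
LSB = 4.44 V ÷ 2^18 = 4.44/262144 V = 16.937 µV.
V_rms = LSB/√12 = 4.89 µV.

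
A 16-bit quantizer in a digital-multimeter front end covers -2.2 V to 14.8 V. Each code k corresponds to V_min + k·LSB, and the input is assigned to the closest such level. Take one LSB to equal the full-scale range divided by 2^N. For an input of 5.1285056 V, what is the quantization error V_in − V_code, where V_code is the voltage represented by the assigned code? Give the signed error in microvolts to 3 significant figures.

−46.6 µV

Span: 14.8 V − (-2.2 V) = 17 V. LSB = 17 V / 2^16 ≈ 259.4 µV.
(5.1285056 − (-2.2)) / LSB = 7.3285056 × 65536/17 = 28251.8202. Nearest integer: k = 28252.
V_code = -2.2 + (28252/65536) × 17 = 5.1285522461 V.
V_in − V_code = 5.1285056 − (5.1285522461) = −46.6 µV.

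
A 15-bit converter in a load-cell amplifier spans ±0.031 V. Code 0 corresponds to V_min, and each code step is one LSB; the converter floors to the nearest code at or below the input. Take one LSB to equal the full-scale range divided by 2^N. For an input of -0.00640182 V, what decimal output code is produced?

Full-scale range = 0.031 V − (-0.031 V) = 0.062 V. LSB = 0.062 V / 2^15 ≈ 1.892 µV.
V_in − V_min = -0.00640182 − (-0.031) = 0.02459818 V.
Divide by LSB: 0.02459818 × 32768/0.062 = 13000.5349.
Truncating gives code 13000.

13000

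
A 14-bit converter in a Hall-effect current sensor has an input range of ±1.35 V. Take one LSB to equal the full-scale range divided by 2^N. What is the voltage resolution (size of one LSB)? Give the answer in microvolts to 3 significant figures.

165 µV

Span: 1.35 V − (-1.35 V) = 2.7 V.
2^14 = 16384 levels.
LSB = 2.7 V / 2^14 = 165 µV.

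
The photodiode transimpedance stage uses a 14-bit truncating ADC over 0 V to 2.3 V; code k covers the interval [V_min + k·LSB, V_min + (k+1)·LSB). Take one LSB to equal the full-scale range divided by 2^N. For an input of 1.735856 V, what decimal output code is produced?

Full-scale range = 2.3 V. LSB = 2.3 V / 2^14 ≈ 140.4 µV.
(V_in − V_min) × 2^14/range = (1.735856 − (0)) × 16384/2.3 = 12365.332.
Floor → code = 12365.

12365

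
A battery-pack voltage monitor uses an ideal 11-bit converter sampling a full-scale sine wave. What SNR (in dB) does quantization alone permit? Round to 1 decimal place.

Ideal quantization SNR: 6.02 × 11 + 1.76 dB = 68.0 dB.

68.0 dB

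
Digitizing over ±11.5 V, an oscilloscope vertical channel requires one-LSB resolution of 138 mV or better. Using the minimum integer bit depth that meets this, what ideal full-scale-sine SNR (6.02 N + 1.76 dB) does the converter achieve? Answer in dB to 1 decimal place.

49.9 dB

Span: 11.5 V − (-11.5 V) = 23 V.
Need 2^N ≥ 23 V / 138 mV = 166.7 → N_min = 8.
SNR = 6.02 × 8 + 1.76 = 49.92 dB.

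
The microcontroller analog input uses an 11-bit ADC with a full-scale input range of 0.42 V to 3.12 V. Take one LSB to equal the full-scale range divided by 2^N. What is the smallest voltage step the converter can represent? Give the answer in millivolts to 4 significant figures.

Range = 3.12 − (0.42) = 2.7 V.
Number of codes = 2^11 = 2048.
One LSB is 2.7 V / 2048 = 1.318 mV.

1.318 mV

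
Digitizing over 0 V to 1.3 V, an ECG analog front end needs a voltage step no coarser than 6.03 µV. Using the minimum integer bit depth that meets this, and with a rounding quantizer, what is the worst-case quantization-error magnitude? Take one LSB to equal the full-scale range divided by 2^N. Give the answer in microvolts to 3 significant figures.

Range is 1.3 V.
1.3 V / 6.03 µV = 215600. Since 2^17 = 131072 and 2^18 = 262144, N = 18.
LSB = 1.3 V ÷ 2^18 = 1.3/262144 V = 4.9591 µV.
|e|_max = LSB/2 = 2.48 µV.

2.48 µV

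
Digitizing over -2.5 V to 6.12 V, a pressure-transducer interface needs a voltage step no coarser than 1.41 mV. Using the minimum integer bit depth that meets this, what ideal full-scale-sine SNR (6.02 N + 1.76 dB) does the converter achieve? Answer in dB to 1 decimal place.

80.0 dB

The full-scale span is 6.12 − (-2.5) = 8.62 V.
Levels needed ≥ 8.62/1.41 mV = 6113. 2^13 = 8192 suffices, so N_min = 13.
SNR = 6.02 × 13 + 1.76 = 80.02 dB.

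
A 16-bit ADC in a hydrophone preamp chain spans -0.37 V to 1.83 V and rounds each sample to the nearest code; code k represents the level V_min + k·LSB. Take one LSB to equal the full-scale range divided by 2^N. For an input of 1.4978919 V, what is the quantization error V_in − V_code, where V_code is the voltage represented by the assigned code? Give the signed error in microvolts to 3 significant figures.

Span: 1.83 V − (-0.37 V) = 2.2 V. LSB = 2.2 V / 2^16 ≈ 33.57 µV.
(1.4978919 − (-0.37)) / LSB = 1.8678919 × 65536/2.2 = 55642.8016. Nearest integer: k = 55643.
V_code = -0.37 + (55643/65536) × 2.2 = 1.4978985596 V.
Error = V_in − V_code = 1.4978919 − (1.4978985596) = −6.66 µV.

−6.66 µV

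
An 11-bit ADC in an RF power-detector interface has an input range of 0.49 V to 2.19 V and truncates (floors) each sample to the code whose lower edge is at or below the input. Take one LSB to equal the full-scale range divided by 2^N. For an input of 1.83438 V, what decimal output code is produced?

The full-scale span is 2.19 − (0.49) = 1.7 V. LSB = 1.7 V / 2^11 ≈ 0.8301 mV.
code = ⌊(V_in − V_min)/LSB⌋ = ⌊(V_in − V_min) × 2^11 / range⌋
     = ⌊(1.83438 − (0.49)) × 2048 / 1.7⌋ = ⌊1.34438 × 2048/1.7⌋
     = ⌊1619.582⌋ = 1619.

1619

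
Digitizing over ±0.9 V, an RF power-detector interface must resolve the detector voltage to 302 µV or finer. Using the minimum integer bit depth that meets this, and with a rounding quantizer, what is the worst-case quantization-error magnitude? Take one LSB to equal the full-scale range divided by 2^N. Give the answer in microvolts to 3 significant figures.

Range = 0.9 − (-0.9) = 1.8 V.
1.8 V / 302 µV = 5960. Since 2^12 = 4096 and 2^13 = 8192, N = 13.
LSB = 1.8 V / 2^13 = 219.73 µV.
Max error for round-to-nearest is LSB/2 = 110 µV.

110 µV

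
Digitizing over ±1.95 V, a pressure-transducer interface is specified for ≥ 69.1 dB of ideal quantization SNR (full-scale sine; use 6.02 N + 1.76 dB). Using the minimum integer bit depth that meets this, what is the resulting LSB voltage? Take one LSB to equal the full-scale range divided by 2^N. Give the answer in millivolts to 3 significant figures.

Full-scale range = 1.95 V − (-1.95 V) = 3.9 V.
Required N = ⌈(69.1 − 1.76)/6.02⌉ = ⌈11.186⌉ = 12.
LSB = 3.9 V / 2^12 = 0.952 mV.

0.952 mV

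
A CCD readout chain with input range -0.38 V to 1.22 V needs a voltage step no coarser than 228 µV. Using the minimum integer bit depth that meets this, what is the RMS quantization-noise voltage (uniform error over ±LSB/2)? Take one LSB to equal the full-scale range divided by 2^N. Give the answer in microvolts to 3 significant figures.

Range = 1.22 − (-0.38) = 1.6 V.
Required number of levels: 1.6/228 µV = 7017.5; smallest N with 2^N ≥ that is 13.
One LSB is 1.6 V / 8192 = 195.31 µV.
V_rms = LSB/√12 = 56.4 µV.

56.4 µV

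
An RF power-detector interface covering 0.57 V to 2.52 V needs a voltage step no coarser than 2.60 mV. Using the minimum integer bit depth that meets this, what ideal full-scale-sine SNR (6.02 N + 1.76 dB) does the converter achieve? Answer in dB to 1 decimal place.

62.0 dB

Span: 2.52 V − (0.57 V) = 1.95 V.
1.95 V / 2.60 mV = 750.0. Since 2^9 = 512 and 2^10 = 1024, N = 10.
SNR = 6.02 × 10 + 1.76 = 61.96 dB.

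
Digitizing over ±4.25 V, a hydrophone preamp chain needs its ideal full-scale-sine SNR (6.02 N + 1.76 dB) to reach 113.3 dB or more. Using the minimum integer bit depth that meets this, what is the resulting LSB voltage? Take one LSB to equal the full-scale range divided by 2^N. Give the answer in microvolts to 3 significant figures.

Range = 4.25 − (-4.25) = 8.5 V.
6.02 N + 1.76 ≥ 113.3 gives N ≥ 18.528, so the minimum integer is 19.
LSB = 8.5 V / 2^19 = 16.2 µV.

16.2 µV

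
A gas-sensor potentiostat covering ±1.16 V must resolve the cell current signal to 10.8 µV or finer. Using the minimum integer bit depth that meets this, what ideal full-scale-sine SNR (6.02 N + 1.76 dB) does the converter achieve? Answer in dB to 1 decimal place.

110.1 dB

Span: 1.16 V − (-1.16 V) = 2.32 V.
Need 2^N ≥ 2.32 V / 10.8 µV = 214800 → N_min = 18.
6.02(18) + 1.76 = 110.12 dB.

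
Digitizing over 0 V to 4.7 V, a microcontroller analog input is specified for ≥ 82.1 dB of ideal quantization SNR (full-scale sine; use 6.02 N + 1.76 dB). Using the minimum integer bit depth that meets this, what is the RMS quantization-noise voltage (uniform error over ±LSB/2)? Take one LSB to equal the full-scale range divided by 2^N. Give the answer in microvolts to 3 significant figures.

Span = 4.7 V.
Required N = ⌈(82.1 − 1.76)/6.02⌉ = ⌈13.346⌉ = 14.
LSB = 4.7 V / 2^14 = 286.87 µV.
RMS noise = LSB/√12 = 82.8 µV.

82.8 µV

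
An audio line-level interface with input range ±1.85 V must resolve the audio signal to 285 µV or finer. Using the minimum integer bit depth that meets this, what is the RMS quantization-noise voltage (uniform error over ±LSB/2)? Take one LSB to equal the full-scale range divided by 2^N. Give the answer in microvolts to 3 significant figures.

65.2 µV

Range = 1.85 − (-1.85) = 3.7 V.
3.7 V / 285 µV = 12980. Since 2^13 = 8192 and 2^14 = 16384, N = 14.
LSB = 3.7 V / 2^14 = 225.83 µV.
σ_q = LSB/√12 = 225.83 µV/3.4641 = 65.2 µV.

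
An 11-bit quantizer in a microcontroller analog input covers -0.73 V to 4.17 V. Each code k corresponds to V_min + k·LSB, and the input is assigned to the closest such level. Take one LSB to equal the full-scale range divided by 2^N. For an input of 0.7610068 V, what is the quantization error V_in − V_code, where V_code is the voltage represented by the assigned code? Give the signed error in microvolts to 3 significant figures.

Range = 4.17 − (-0.73) = 4.9 V. LSB = 4.9 V / 2^11 ≈ 2.393 mV.
Position in LSBs: (0.7610068 − (-0.73)) × 2048/4.9 = 623.1800; rounding gives k = 623.
Reconstructed level: -0.73 + 623 × 4.9/2048 V = 0.7605761719 V.
V_in − V_code = 0.7610068 − (0.7605761719) = +431 µV.

+431 µV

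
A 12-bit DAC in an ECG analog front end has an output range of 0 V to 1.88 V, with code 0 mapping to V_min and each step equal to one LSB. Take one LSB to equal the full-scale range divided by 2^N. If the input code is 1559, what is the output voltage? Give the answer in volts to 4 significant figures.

Span = 1.88 V. LSB = 1.88 V / 2^12.
Output = V_min + (1559/4096) × range = 0 + 0.380615 × 1.88 V
      = 0 + 0.715557 = 0.715557 V.

0.7156 V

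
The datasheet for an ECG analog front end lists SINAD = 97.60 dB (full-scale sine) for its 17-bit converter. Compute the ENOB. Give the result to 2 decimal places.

15.92 bits

Inverting SNR = 6.02 N + 1.76: N_eff = (97.60 − 1.76)/6.02 = 15.9203.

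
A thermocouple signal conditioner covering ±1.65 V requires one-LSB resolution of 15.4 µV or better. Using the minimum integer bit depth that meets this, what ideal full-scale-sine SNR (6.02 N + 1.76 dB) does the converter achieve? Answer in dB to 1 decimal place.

110.1 dB

Full-scale range = 1.65 V − (-1.65 V) = 3.3 V.
Required number of levels: 3.3/15.4 µV = 214290; smallest N with 2^N ≥ that is 18.
SNR = 6.02 × 18 + 1.76 = 110.12 dB.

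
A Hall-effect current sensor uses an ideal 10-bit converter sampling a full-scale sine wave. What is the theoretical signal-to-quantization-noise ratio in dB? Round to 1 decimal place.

Ideal quantization SNR: 6.02 × 10 + 1.76 dB = 62.0 dB.

62.0 dB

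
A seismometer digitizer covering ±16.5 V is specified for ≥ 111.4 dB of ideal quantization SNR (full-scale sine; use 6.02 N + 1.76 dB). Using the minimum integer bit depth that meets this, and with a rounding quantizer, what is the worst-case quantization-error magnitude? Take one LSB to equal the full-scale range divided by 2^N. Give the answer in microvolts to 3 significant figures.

Full-scale range = 16.5 V − (-16.5 V) = 33 V.
Solving 6.02 N ≥ 111.4 − 1.76: N ≥ 18.213. Round up → N = 19.
One LSB is 33 V / 524288 = 62.943 µV.
Half an LSB is 31.5 µV.

31.5 µV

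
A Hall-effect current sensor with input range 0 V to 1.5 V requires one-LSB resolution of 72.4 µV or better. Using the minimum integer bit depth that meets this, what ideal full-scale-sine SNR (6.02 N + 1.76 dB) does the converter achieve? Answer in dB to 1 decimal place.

92.1 dB

V_FS = 1.5 V.
Need 2^N ≥ 1.5 V / 72.4 µV = 20720 → N_min = 15.
6.02(15) + 1.76 = 92.06 dB.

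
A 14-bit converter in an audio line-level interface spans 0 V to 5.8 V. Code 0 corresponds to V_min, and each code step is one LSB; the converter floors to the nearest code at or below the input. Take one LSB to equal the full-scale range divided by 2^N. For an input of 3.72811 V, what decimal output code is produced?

10531

Full-scale range = 5.8 V. LSB = 5.8 V / 2^14 ≈ 354.0 µV.
(V_in − V_min) × 2^14/range = (3.72811 − (0)) × 16384/5.8 = 10531.268.
Floor → code = 10531.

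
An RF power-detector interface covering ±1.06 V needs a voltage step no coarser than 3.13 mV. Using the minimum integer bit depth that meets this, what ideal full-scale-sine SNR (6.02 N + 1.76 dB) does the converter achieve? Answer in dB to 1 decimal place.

Span: 1.06 V − (-1.06 V) = 2.12 V.
Required number of levels: 2.12/3.13 mV = 677.32; smallest N with 2^N ≥ that is 10.
Ideal SNR at N = 10: 6.02·10 + 1.76 = 62.0 dB.

62.0 dB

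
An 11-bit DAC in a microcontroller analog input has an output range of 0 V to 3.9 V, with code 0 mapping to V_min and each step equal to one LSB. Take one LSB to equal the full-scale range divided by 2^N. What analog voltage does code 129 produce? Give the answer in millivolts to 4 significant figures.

Full-scale range = 3.9 V. LSB = 3.9 V / 2^11.
V_out = 0 + 129 × (3.9/2048) V
      = 0 V + 0.245654 V = 0.245654 V.

245.7 mV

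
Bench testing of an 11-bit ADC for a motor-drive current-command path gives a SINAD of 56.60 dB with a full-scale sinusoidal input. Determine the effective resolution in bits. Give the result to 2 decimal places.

9.11 bits

(56.60 − 1.76) / 6.02 = 54.84/6.02 = 9.1096 effective bits.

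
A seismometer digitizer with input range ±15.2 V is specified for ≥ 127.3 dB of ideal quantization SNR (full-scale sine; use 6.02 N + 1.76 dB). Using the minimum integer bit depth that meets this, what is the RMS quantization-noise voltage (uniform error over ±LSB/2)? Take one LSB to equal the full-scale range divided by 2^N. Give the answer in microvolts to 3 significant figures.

4.18 µV

The full-scale span is 15.2 − (-15.2) = 30.4 V.
Solving 6.02 N ≥ 127.3 − 1.76: N ≥ 20.854. Round up → N = 21.
LSB = 30.4 V / 2^21 = 14.496 µV.
V_rms = LSB/√12 = 4.18 µV.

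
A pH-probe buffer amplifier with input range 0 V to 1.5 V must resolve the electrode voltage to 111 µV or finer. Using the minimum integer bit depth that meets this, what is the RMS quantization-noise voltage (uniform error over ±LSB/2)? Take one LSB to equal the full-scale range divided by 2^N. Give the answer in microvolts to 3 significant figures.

26.4 µV

Range is 1.5 V.
1.5 V / 111 µV = 13510. Since 2^13 = 8192 and 2^14 = 16384, N = 14.
Step size = 1.5/16384 V = 91.553 µV.
RMS noise = LSB/√12 = 26.4 µV.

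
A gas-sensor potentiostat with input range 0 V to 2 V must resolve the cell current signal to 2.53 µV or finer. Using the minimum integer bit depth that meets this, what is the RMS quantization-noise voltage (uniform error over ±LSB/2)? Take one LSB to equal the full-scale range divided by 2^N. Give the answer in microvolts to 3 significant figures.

0.551 µV

Full-scale range = 2 V.
2 V / 2.53 µV = 790500. Since 2^19 = 524288 and 2^20 = 1048576, N = 20.
LSB = 2 V ÷ 2^20 = 2/1048576 V = 1.9073 µV.
V_rms = LSB/√12 = 0.551 µV.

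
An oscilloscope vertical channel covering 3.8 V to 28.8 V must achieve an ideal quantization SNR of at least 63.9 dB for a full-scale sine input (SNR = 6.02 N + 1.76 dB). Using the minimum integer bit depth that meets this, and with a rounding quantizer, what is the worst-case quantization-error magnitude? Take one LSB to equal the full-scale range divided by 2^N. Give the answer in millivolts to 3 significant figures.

Range = 28.8 − (3.8) = 25 V.
Solving 6.02 N ≥ 63.9 − 1.76: N ≥ 10.322. Round up → N = 11.
LSB = 25 V ÷ 2^11 = 25/2048 V = 12.207 mV.
|e|_max = LSB/2 = 6.10 mV.

6.10 mV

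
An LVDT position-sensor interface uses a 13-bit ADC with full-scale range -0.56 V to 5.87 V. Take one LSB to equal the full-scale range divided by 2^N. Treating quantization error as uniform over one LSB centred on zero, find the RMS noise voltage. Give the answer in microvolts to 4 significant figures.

226.6 µV

Full-scale range = 5.87 V − (-0.56 V) = 6.43 V.
LSB = 6.43 V / 2^13 = 0.784912 mV.
V_rms = LSB/√12 = 0.784912 mV / √12 = 226.6 µV.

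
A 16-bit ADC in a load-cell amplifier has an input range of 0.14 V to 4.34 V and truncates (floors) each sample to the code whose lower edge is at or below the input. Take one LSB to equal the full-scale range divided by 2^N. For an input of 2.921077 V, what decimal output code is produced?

Full-scale range = 4.34 V − (0.14 V) = 4.2 V. LSB = 4.2 V / 2^16 ≈ 64.09 µV.
V_in − V_min = 2.921077 − (0.14) = 2.781077 V.
Divide by LSB: 2.781077 × 65536/4.2 = 43395.3958.
Truncating gives code 43395.

43395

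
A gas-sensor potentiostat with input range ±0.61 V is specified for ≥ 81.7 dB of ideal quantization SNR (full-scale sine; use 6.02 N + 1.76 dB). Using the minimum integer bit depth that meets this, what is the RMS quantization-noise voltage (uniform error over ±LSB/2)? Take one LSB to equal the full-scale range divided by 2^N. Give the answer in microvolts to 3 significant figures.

The full-scale span is 0.61 − (-0.61) = 1.22 V.
Required N = ⌈(81.7 − 1.76)/6.02⌉ = ⌈13.279⌉ = 14.
Step size = 1.22/16384 V = 74.463 µV.
RMS noise = LSB/√12 = 21.5 µV.

21.5 µV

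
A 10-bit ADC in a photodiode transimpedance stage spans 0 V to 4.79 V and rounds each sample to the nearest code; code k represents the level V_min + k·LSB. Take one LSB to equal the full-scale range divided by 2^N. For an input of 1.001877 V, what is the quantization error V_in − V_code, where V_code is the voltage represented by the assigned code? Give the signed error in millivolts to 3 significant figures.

V_FS = 4.79 V. LSB = 4.79 V / 2^10 ≈ 4.678 mV.
Position in LSBs: (1.001877 − (0)) × 1024/4.79 = 214.1800; rounding gives k = 214.
V_code = 0 + (214/1024) × 4.79 = 1.001035156 V.
V_in − V_code = 1.001877 − (1.001035156) = +0.842 mV.

+0.842 mV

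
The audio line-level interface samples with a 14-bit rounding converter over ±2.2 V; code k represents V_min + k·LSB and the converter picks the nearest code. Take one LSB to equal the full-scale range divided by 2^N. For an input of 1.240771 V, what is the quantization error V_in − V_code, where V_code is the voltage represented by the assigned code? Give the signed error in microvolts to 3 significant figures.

Full-scale range = 2.2 V − (-2.2 V) = 4.4 V. LSB = 4.4 V / 2^14 ≈ 268.6 µV.
Position in LSBs: (1.240771 − (-2.2)) × 16384/4.4 = 12812.1800; rounding gives k = 12812.
V_code = V_min + k × range/2^14 = -2.2 + 12812 × 4.4/16384 = 1.2407226563 V.
V_in − V_code = 1.240771 − (1.2407226563) = +48.3 µV.

+48.3 µV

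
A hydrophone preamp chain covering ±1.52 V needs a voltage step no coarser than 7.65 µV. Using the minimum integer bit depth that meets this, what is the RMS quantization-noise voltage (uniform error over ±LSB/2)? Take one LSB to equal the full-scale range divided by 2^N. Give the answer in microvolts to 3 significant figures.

1.67 µV

The full-scale span is 1.52 − (-1.52) = 3.04 V.
Need 2^N ≥ 3.04 V / 7.65 µV = 397400 → N_min = 19.
LSB = 3.04 V ÷ 2^19 = 3.04/524288 V = 5.7983 µV.
σ_q = LSB/√12 = 5.7983 µV/3.4641 = 1.67 µV.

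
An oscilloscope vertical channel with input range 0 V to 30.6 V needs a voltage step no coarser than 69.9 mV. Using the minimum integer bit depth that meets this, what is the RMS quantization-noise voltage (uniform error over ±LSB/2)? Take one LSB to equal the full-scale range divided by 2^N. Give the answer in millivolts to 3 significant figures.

Span = 30.6 V.
Levels needed ≥ 30.6/69.9 mV = 437.8. 2^9 = 512 suffices, so N_min = 9.
One LSB is 30.6 V / 512 = 59.766 mV.
σ_q = LSB/√12 = 59.766 mV/3.4641 = 17.3 mV.

17.3 mV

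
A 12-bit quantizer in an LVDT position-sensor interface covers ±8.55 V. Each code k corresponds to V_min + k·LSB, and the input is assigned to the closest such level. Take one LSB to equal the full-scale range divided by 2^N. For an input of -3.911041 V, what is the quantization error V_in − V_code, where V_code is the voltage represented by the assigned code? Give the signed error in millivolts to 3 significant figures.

The full-scale span is 8.55 − (-8.55) = 17.1 V. LSB = 17.1 V / 2^12 ≈ 4.175 mV.
(-3.911041 − (-8.55)) / LSB = 4.638959 × 4096/17.1 = 1111.1799. Nearest integer: k = 1111.
V_code = V_min + k × range/2^12 = -8.55 + 1111 × 17.1/4096 = -3.911791992 V.
V_in − V_code = -3.911041 − (-3.911791992) = +0.751 mV.

+0.751 mV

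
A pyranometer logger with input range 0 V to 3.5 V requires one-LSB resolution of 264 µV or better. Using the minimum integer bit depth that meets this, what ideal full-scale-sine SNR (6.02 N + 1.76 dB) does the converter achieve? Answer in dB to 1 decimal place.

V_FS = 3.5 V.
3.5 V / 264 µV = 13260. Since 2^13 = 8192 and 2^14 = 16384, N = 14.
6.02(14) + 1.76 = 86.04 dB.

86.0 dB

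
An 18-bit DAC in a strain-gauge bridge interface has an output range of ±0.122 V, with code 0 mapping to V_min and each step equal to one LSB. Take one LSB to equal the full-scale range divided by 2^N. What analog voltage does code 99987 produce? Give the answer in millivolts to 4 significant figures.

-28.93 mV

Full-scale range = 0.122 V − (-0.122 V) = 0.244 V. LSB = 0.244 V / 2^18.
V_out = V_min + code × LSB = -0.122 V + 99987 × 0.244 V / 262144
      = -0.122 + 0.0930665 = -0.0289335 V.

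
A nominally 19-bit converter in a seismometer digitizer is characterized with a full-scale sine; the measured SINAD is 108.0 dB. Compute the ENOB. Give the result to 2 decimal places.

17.65 bits

ENOB = (SINAD − 1.76) / 6.02 = (108.0 − 1.76) / 6.02 = 106.24 / 6.02 = 17.6478.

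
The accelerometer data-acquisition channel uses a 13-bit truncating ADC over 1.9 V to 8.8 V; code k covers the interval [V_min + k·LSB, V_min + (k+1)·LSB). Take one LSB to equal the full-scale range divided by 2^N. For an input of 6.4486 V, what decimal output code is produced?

Range = 8.8 − (1.9) = 6.9 V. LSB = 6.9 V / 2^13 ≈ 0.8423 mV.
(V_in − V_min) × 2^13/range = (6.4486 − (1.9)) × 8192/6.9 = 5400.309.
Floor → code = 5400.

5400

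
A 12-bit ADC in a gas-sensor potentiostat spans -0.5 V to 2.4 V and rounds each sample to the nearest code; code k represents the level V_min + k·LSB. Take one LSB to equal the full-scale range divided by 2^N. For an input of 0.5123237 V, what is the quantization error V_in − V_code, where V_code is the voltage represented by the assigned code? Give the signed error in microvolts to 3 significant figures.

Range = 2.4 − (-0.5) = 2.9 V. LSB = 2.9 V / 2^12 ≈ 0.7080 mV.
(V_in − V_min)/LSB = (0.5123237 − (-0.5)) × 4096/2.9 = 1429.8200 → nearest code k = 1430.
Reconstructed level: -0.5 + 1430 × 2.9/4096 V = 0.5124511719 V.
e = 0.5123237 − (0.5124511719) = −127 µV.

−127 µV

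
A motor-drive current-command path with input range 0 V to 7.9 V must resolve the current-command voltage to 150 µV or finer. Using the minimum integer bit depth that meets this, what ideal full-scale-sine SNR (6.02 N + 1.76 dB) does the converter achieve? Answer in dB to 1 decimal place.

V_FS = 7.9 V.
Need 2^N ≥ 7.9 V / 150 µV = 52670 → N_min = 16.
6.02(16) + 1.76 = 98.08 dB.

98.1 dB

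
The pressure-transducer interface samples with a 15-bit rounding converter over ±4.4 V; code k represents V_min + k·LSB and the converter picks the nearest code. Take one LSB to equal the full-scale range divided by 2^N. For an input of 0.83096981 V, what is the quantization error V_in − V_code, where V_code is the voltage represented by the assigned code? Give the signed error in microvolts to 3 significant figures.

+61.6 µV

Range = 4.4 − (-4.4) = 8.8 V. LSB = 8.8 V / 2^15 ≈ 268.6 µV.
(0.83096981 − (-4.4)) / LSB = 5.23096981 × 32768/8.8 = 19478.2294. Nearest integer: k = 19478.
Reconstructed level: -4.4 + 19478 × 8.8/32768 V = 0.83090820313 V.
e = 0.83096981 − (0.83090820313) = +61.6 µV.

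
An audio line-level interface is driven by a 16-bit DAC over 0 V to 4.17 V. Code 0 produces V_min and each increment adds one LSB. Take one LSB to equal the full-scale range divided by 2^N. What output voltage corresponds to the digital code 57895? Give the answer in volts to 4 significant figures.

V_FS = 4.17 V. LSB = 4.17 V / 2^16.
V_out = 0 + 57895 × (4.17/65536) V
      = 0 + 3.68381 = 3.68381 V.

3.684 V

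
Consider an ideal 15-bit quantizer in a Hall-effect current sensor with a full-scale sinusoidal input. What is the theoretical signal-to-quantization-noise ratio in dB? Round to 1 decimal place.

92.1 dB

SNR = 6.02·15 + 1.76 = 92.06 dB.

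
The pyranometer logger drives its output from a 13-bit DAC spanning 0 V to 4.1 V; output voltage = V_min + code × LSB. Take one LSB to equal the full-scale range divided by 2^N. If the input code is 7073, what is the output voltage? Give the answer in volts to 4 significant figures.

3.540 V

Range is 4.1 V. LSB = 4.1 V / 2^13.
V_out = V_min + code × LSB = 0 V + 7073 × 4.1 V / 8192
      = 0 V + 3.53995 V = 3.53995 V.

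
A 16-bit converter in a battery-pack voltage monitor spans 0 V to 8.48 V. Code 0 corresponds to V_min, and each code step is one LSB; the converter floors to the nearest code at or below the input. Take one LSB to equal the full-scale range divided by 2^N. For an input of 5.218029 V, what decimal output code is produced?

40326

V_FS = 8.48 V. LSB = 8.48 V / 2^16 ≈ 129.4 µV.
V_in − V_min = 5.218029 − (0) = 5.218029 V.
Divide by LSB: 5.218029 × 65536/8.48 = 40326.5034.
Truncating gives code 40326.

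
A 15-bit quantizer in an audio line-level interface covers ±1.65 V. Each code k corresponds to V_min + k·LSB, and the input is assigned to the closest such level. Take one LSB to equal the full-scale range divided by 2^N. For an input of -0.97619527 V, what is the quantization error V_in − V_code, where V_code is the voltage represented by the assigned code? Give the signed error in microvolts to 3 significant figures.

The full-scale span is 1.65 − (-1.65) = 3.3 V. LSB = 3.3 V / 2^15 ≈ 100.7 µV.
(V_in − V_min)/LSB = (-0.97619527 − (-1.65)) × 32768/3.3 = 6690.6768 → nearest code k = 6691.
V_code = -1.65 + (6691/32768) × 3.3 = -0.97616271973 V.
e = -0.97619527 − (-0.97616271973) = −32.6 µV.

−32.6 µV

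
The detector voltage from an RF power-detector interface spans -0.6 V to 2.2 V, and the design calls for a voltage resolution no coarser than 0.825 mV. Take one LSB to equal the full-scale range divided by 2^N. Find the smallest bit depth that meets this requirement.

12 bits

The full-scale span is 2.2 − (-0.6) = 2.8 V.
Need 2^N ≥ 2.8 V / 0.825 mV = 3394 → N_min = 12.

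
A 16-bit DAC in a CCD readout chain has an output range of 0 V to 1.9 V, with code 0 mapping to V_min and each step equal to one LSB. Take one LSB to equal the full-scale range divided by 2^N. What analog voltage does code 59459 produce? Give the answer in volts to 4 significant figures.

1.724 V

Full-scale range = 1.9 V. LSB = 1.9 V / 2^16.
V_out = V_min + code × LSB = 0 V + 59459 × 1.9 V / 65536
      = 0 + 1.72382 = 1.72382 V.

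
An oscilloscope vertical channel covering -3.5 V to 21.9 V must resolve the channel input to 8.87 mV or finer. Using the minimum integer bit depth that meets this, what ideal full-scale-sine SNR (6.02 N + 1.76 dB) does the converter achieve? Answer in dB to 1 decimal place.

Span: 21.9 V − (-3.5 V) = 25.4 V.
Need 2^N ≥ 25.4 V / 8.87 mV = 2864 → N_min = 12.
6.02(12) + 1.76 = 74.00 dB.

74.0 dB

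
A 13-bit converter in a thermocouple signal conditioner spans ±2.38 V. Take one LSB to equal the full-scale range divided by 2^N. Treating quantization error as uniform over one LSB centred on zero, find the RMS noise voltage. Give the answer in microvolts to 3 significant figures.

168 µV

Span: 2.38 V − (-2.38 V) = 4.76 V.
LSB = 4.76 V / 2^13 = 0.58105 mV.
RMS of a uniform error over width LSB is LSB/√12 = 168 µV.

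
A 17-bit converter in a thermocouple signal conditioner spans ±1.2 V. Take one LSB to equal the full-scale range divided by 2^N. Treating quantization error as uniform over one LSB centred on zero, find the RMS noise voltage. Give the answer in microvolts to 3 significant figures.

Full-scale range = 1.2 V − (-1.2 V) = 2.4 V.
LSB = 2.4 V ÷ 2^17 = 2.4/131072 V = 18.311 µV.
V_rms = LSB/√12 = 18.311 µV / √12 = 5.29 µV.

5.29 µV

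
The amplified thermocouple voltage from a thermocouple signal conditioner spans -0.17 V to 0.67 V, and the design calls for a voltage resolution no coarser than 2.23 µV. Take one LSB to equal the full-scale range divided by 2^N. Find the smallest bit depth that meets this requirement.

Full-scale range = 0.67 V − (-0.17 V) = 0.84 V.
Required number of levels: 0.84/2.23 µV = 376680; smallest N with 2^N ≥ that is 19.

19 bits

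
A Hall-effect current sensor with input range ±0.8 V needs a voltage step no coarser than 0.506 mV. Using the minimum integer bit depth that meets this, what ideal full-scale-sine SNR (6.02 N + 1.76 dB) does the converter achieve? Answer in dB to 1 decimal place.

74.0 dB

Span: 0.8 V − (-0.8 V) = 1.6 V.
1.6 V / 0.506 mV = 3162. Since 2^11 = 2048 and 2^12 = 4096, N = 12.
Ideal SNR at N = 12: 6.02·12 + 1.76 = 74.0 dB.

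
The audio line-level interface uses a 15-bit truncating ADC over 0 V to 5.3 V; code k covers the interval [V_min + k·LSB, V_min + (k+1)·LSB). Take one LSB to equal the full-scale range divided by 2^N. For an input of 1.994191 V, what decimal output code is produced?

12329

Full-scale range = 5.3 V. LSB = 5.3 V / 2^15 ≈ 161.7 µV.
code = ⌊(V_in − V_min)/LSB⌋ = ⌊(V_in − V_min) × 2^15 / range⌋
     = ⌊(1.994191 − (0)) × 32768 / 5.3⌋ = ⌊1.994191 × 32768/5.3⌋
     = ⌊12329.368⌋ = 12329.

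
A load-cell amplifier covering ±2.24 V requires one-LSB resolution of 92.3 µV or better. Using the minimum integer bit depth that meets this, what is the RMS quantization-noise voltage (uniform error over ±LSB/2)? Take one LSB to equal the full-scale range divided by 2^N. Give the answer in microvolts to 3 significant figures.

The full-scale span is 2.24 − (-2.24) = 4.48 V.
4.48 V / 92.3 µV = 48540. Since 2^15 = 32768 and 2^16 = 65536, N = 16.
Step size = 4.48/65536 V = 68.359 µV.
σ_q = LSB/√12 = 68.359 µV/3.4641 = 19.7 µV.

19.7 µV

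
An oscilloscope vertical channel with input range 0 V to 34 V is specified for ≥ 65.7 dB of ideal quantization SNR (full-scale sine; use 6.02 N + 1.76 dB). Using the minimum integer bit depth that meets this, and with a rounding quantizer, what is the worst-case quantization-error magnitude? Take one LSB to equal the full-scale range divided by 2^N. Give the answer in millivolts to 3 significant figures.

8.30 mV

V_FS = 34 V.
6.02 N + 1.76 ≥ 65.7 gives N ≥ 10.621, so the minimum integer is 11.
LSB = 34 V / 2^11 = 16.602 mV.
Half an LSB is 8.30 mV.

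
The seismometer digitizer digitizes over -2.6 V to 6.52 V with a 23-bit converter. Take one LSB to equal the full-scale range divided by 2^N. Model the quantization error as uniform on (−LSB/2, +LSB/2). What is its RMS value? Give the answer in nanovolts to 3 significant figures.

Range = 6.52 − (-2.6) = 9.12 V.
LSB = 9.12 V ÷ 2^23 = 9.12/8388608 V = 1.0872 µV.
V_rms = LSB/√12 = 1.0872 µV / √12 = 314 nV.

314 nV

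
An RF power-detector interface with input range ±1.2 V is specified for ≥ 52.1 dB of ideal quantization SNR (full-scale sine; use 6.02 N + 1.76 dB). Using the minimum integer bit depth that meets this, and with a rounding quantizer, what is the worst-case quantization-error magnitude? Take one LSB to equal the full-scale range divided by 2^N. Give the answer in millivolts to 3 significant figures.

2.34 mV

The full-scale span is 1.2 − (-1.2) = 2.4 V.
Solving 6.02 N ≥ 52.1 − 1.76: N ≥ 8.362. Round up → N = 9.
LSB = 2.4 V / 2^9 = 4.6875 mV.
Max error for round-to-nearest is LSB/2 = 2.34 mV.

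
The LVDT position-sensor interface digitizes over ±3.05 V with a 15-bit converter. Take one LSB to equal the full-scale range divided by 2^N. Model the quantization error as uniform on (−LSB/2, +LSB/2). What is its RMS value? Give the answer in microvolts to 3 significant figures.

Full-scale range = 3.05 V − (-3.05 V) = 6.1 V.
Step size = 6.1/32768 V = 186.16 µV.
RMS of a uniform error over width LSB is LSB/√12 = 53.7 µV.

53.7 µV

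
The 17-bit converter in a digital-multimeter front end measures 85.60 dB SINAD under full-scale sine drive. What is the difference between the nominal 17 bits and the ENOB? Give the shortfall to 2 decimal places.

ENOB = (SINAD − 1.76)/6.02 = (85.60 − 1.76)/6.02 = 13.9269 bits.
17 − 13.9269 = 3.07 bits below nominal.

3.07 bits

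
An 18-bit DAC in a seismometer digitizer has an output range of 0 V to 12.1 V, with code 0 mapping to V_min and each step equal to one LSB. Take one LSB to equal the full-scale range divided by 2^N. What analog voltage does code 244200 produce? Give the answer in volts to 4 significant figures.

Range is 12.1 V. LSB = 12.1 V / 2^18.
Output = V_min + (244200/262144) × range = 0 + 0.931549 × 12.1 V
      = 0 V + 11.2717 V = 11.2717 V.

11.27 V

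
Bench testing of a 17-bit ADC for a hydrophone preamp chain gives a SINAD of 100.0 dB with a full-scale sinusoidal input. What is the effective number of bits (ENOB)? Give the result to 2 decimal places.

Inverting SNR = 6.02 N + 1.76: N_eff = (100.0 − 1.76)/6.02 = 16.3189.

16.32 bits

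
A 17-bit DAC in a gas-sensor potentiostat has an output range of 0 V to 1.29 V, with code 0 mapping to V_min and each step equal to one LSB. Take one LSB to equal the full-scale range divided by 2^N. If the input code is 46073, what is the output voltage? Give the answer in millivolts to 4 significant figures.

Range is 1.29 V. LSB = 1.29 V / 2^17.
V_out = V_min + code × LSB = 0 V + 46073 × 1.29 V / 131072
      = 0 + 0.453447 = 0.453447 V.

453.4 mV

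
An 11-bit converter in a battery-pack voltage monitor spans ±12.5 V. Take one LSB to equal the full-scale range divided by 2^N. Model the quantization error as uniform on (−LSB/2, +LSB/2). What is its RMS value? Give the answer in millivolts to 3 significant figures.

Span: 12.5 V − (-12.5 V) = 25 V.
LSB = 25 V / 2^11 = 12.207 mV.
σ_q = LSB/√12 = 12.207 mV/3.4641 = 3.52 mV.

3.52 mV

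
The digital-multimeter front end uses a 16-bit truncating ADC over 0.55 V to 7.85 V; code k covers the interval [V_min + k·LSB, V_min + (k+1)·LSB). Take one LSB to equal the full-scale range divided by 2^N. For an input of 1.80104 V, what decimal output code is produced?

11231

The full-scale span is 7.85 − (0.55) = 7.3 V. LSB = 7.3 V / 2^16 ≈ 111.4 µV.
code = ⌊(V_in − V_min)/LSB⌋ = ⌊(V_in − V_min) × 2^16 / range⌋
     = ⌊(1.80104 − (0.55)) × 65536 / 7.3⌋ = ⌊1.25104 × 65536/7.3⌋
     = ⌊11231.254⌋ = 11231.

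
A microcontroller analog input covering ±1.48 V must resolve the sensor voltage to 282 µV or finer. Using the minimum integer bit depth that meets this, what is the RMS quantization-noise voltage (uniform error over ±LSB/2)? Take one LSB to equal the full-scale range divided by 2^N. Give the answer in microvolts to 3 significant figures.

Span: 1.48 V − (-1.48 V) = 2.96 V.
2.96 V / 282 µV = 10500. Since 2^13 = 8192 and 2^14 = 16384, N = 14.
Step size = 2.96/16384 V = 180.66 µV.
σ_q = LSB/√12 = 180.66 µV/3.4641 = 52.2 µV.

52.2 µV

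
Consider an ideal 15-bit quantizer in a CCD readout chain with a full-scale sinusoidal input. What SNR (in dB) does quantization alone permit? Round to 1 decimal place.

Ideal quantization SNR: 6.02 × 15 + 1.76 dB = 92.1 dB.

92.1 dB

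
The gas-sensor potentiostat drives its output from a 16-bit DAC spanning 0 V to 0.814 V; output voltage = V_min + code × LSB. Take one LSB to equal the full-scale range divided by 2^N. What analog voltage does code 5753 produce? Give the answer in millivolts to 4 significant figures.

Full-scale range = 0.814 V. LSB = 0.814 V / 2^16.
V_out = 0 + 5753 × (0.814/65536) V
      = 0 + 0.0714560 = 0.0714560 V.

71.46 mV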